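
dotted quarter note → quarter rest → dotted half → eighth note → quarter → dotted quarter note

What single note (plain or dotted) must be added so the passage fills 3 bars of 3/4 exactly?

eighth note

3 bars of 3/4 = 18 eighth notes.
Each duration in eighth notes: dotted quarter note = 3; quarter rest = 2; dotted half = 6; eighth note = 1; quarter = 2; dotted quarter note = 3.
Altogether 3 + 2 + 6 + 1 + 2 + 3 = 17.
Remaining: 18 − 17 = 1 eighth note, which is a eighth note.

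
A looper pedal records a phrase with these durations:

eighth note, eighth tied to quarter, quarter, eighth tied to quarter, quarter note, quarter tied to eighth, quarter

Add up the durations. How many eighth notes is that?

Express everything in eighth notes: eighth note = 1; eighth tied to quarter (eighth + quarter) = 3; quarter = 2; eighth tied to quarter (eighth + quarter) = 3; quarter note = 2; quarter tied to eighth (quarter + eighth) = 3; quarter = 2.
Adding: 1 + 3 + 2 + 3 + 2 + 3 + 2 = 16 eighth notes.

16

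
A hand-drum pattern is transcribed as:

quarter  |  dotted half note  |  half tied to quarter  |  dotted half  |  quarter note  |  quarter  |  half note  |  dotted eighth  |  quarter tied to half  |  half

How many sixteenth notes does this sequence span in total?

Each duration in sixteenth notes: quarter = 4; dotted half note = 12; half tied to quarter (half + quarter) = 12; dotted half = 12; quarter note = 4; quarter = 4; half note = 8; dotted eighth = 3; quarter tied to half (quarter + half) = 12; half = 8.
Total: 4 + 12 + 12 + 12 + 4 + 4 + 8 + 3 + 12 + 8 = 79 sixteenth notes.

79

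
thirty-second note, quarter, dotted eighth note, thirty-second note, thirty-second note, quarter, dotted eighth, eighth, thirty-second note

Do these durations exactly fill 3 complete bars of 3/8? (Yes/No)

One bar of 3/8 = 12 thirty-second notes, so 3 bars = 36.
Working in thirty-second notes: thirty-second note = 1; quarter = 8; dotted eighth note = 6; thirty-second note = 1; thirty-second note = 1; quarter = 8; dotted eighth = 6; eighth = 4; thirty-second note = 1.
Adding: 1 + 8 + 6 + 1 + 1 + 8 + 6 + 4 + 1 = 36.
36 equals 36, so the answer is Yes.

Yes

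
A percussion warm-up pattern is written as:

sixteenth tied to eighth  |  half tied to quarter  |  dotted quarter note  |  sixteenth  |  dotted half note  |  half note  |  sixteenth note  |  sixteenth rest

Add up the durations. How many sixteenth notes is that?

44

Working in sixteenth notes: sixteenth tied to eighth (sixteenth + eighth) = 3; half tied to quarter (half + quarter) = 12; dotted quarter note = 6; sixteenth = 1; dotted half note = 12; half note = 8; sixteenth note = 1; sixteenth rest = 1.
Sum: 3 + 12 + 6 + 1 + 12 + 8 + 1 + 1 = 44 sixteenth notes.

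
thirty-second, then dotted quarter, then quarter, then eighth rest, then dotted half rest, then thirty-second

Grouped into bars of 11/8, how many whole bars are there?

1

One bar of 11/8 = 44 thirty-second notes.
Working in thirty-second notes: thirty-second = 1; dotted quarter = 12; quarter = 8; eighth rest = 4; dotted half rest = 24; thirty-second = 1.
Sum: 1 + 12 + 8 + 4 + 24 + 1 = 50.
50 ÷ 44 = 1 complete bar with 6 left over.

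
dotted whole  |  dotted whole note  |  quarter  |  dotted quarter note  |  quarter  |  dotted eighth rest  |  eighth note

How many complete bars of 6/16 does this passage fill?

One bar of 6/16 = 6 sixteenth notes.
Each duration in sixteenth notes: dotted whole = 24; dotted whole note = 24; quarter = 4; dotted quarter note = 6; quarter = 4; dotted eighth rest = 3; eighth note = 2.
Altogether 24 + 24 + 4 + 6 + 4 + 3 + 2 = 67.
67 ÷ 6 = 11 complete bars with 1 left over.

11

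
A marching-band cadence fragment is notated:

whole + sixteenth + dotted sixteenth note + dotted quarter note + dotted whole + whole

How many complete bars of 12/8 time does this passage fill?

2

One bar of 12/8 = 48 thirty-second notes.
Working in thirty-second notes: whole = 32; sixteenth = 2; dotted sixteenth note = 3; dotted quarter note = 12; dotted whole = 48; whole = 32.
Total: 32 + 2 + 3 + 12 + 48 + 32 = 129.
129 ÷ 48 = 2 complete bars with 33 left over.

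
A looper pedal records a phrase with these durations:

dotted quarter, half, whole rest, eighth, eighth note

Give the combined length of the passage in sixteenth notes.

34

Working in sixteenth notes: dotted quarter = 6; half = 8; whole rest = 16; eighth = 2; eighth note = 2.
Adding: 6 + 8 + 16 + 2 + 2 = 34 sixteenth notes.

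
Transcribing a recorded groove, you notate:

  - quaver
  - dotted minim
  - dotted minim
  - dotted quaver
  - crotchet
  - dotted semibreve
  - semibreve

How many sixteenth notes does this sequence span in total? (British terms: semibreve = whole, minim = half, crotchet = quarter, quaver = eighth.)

Convert each value to sixteenth notes: quaver = 2; dotted minim = 12; dotted minim = 12; dotted quaver = 3; crotchet = 4; dotted semibreve = 24; semibreve = 16.
Adding: 2 + 12 + 12 + 3 + 4 + 24 + 16 = 73 sixteenth notes.

73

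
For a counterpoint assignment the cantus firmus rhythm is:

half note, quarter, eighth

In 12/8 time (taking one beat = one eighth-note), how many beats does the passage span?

7

One eighth-note beat = 2 sixteenth notes.
Working in sixteenth notes: half note = 8; quarter = 4; eighth = 2.
Sum: 8 + 4 + 2 = 14.
14 ÷ 2 = 7 beats.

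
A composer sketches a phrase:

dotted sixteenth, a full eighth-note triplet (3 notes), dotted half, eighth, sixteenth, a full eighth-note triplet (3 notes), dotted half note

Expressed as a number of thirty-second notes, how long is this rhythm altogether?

73

In thirty-second notes: dotted sixteenth = 3; a full eighth-note triplet (3 notes) (three triplet eighths span one quarter) = 8; dotted half = 24; eighth = 4; sixteenth = 2; a full eighth-note triplet (3 notes) (three triplet eighths span one quarter) = 8; dotted half note = 24.
Sum: 3 + 8 + 24 + 4 + 2 + 8 + 24 = 73 thirty-second notes.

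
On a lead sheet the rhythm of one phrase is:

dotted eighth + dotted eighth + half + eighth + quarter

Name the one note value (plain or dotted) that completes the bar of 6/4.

The bar of 6/4 = 24 sixteenth notes.
Working in sixteenth notes: dotted eighth = 3; dotted eighth = 3; half = 8; eighth = 2; quarter = 4.
Adding: 3 + 3 + 8 + 2 + 4 = 20.
Remaining: 24 − 20 = 4 sixteenth notes, which is a quarter note.

quarter note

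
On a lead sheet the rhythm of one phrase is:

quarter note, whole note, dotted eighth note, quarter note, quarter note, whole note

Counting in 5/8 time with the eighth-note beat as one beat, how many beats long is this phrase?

23.5

One eighth-note beat = 2 sixteenth notes.
Working in sixteenth notes: quarter note = 4; whole note = 16; dotted eighth note = 3; quarter note = 4; quarter note = 4; whole note = 16.
Altogether 4 + 16 + 3 + 4 + 4 + 16 = 47.
47 ÷ 2 = 23.5 beats.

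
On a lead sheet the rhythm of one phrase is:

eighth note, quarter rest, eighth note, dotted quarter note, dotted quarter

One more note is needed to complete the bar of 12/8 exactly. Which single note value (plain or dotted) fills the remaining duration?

The bar of 12/8 = 12 eighth notes.
Convert each value to eighth notes: eighth note = 1; quarter rest = 2; eighth note = 1; dotted quarter note = 3; dotted quarter = 3.
Total: 1 + 2 + 1 + 3 + 3 = 10.
Remaining: 12 − 10 = 2 eighth notes, which is a quarter note.

quarter note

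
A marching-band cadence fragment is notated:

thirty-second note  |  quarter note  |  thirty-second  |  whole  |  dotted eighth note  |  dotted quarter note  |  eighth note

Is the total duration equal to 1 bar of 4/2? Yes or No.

Yes

One bar of 4/2 = 64 thirty-second notes.
In thirty-second notes: thirty-second note = 1; quarter note = 8; thirty-second = 1; whole = 32; dotted eighth note = 6; dotted quarter note = 12; eighth note = 4.
Altogether 1 + 8 + 1 + 32 + 6 + 12 + 4 = 64.
64 equals 64, so the answer is Yes.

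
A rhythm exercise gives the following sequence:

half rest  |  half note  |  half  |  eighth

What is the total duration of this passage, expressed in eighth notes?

13

Convert each value to eighth notes: half rest = 4; half note = 4; half = 4; eighth = 1.
Sum: 4 + 4 + 4 + 1 = 13 eighth notes.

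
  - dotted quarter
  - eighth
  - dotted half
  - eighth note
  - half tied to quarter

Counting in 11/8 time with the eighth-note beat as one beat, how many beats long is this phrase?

One eighth-note beat = 2 sixteenth notes.
Each duration in sixteenth notes: dotted quarter = 6; eighth = 2; dotted half = 12; eighth note = 2; half tied to quarter (half + quarter) = 12.
Total: 6 + 2 + 12 + 2 + 12 = 34.
34 ÷ 2 = 17 beats.

17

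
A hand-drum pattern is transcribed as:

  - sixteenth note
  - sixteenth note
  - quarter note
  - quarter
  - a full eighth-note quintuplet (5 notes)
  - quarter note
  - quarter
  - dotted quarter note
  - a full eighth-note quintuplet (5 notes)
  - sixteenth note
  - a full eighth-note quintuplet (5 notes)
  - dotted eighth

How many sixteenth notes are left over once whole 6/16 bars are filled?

4

One bar of 6/16 = 6 sixteenth notes.
Working in sixteenth notes: sixteenth note = 1; sixteenth note = 1; quarter note = 4; quarter = 4; a full eighth-note quintuplet (5 notes) (five quintuplet eighths span one half) = 8; quarter note = 4; quarter = 4; dotted quarter note = 6; a full eighth-note quintuplet (5 notes) (five quintuplet eighths span one half) = 8; sixteenth note = 1; a full eighth-note quintuplet (5 notes) (five quintuplet eighths span one half) = 8; dotted eighth = 3.
Total: 1 + 1 + 4 + 4 + 8 + 4 + 4 + 6 + 8 + 1 + 8 + 3 = 52.
52 ÷ 6 = 8 complete bars with 4 sixteenth notes remaining.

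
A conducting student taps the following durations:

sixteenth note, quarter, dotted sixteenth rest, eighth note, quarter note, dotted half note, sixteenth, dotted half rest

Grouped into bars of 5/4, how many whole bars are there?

1

One bar of 5/4 = 40 thirty-second notes.
Convert each value to thirty-second notes: sixteenth note = 2; quarter = 8; dotted sixteenth rest = 3; eighth note = 4; quarter note = 8; dotted half note = 24; sixteenth = 2; dotted half rest = 24.
Sum: 2 + 8 + 3 + 4 + 8 + 24 + 2 + 24 = 75.
75 ÷ 40 = 1 complete bar with 35 left over.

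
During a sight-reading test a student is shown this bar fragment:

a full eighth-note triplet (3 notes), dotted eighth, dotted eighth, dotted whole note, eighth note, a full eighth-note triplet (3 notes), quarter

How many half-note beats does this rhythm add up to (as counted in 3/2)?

5.5

One half-note beat = 8 sixteenth notes.
Working in sixteenth notes: a full eighth-note triplet (3 notes) (three triplet eighths span one quarter) = 4; dotted eighth = 3; dotted eighth = 3; dotted whole note = 24; eighth note = 2; a full eighth-note triplet (3 notes) (three triplet eighths span one quarter) = 4; quarter = 4.
Total: 4 + 3 + 3 + 24 + 2 + 4 + 4 = 44.
44 ÷ 8 = 5.5 beats.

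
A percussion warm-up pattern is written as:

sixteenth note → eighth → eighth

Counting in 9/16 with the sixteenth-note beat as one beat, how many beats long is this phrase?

One sixteenth-note beat = 2 thirty-second notes.
Convert each value to thirty-second notes: sixteenth note = 2; eighth = 4; eighth = 4.
Adding: 2 + 4 + 4 = 10.
10 ÷ 2 = 5 beats.

5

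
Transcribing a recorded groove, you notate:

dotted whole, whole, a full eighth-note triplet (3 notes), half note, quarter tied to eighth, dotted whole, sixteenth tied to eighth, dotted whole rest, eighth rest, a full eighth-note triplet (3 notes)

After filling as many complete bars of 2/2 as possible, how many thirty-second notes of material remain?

One bar of 2/2 = 16 sixteenth notes.
Express everything in sixteenth notes: dotted whole = 24; whole = 16; a full eighth-note triplet (3 notes) (three triplet eighths span one quarter) = 4; half note = 8; quarter tied to eighth (quarter + eighth) = 6; dotted whole = 24; sixteenth tied to eighth (sixteenth + eighth) = 3; dotted whole rest = 24; eighth rest = 2; a full eighth-note triplet (3 notes) (three triplet eighths span one quarter) = 4.
Total: 24 + 16 + 4 + 8 + 6 + 24 + 3 + 24 + 2 + 4 = 115.
115 ÷ 16 = 7 complete bars with 3 sixteenth notes remaining = 6 thirty-second notes.

6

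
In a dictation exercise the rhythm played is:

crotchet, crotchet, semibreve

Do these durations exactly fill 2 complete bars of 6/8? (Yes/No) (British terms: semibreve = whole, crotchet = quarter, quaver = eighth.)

Yes

One bar of 6/8 = 3 quarter notes, so 2 bars = 6.
Each duration in quarter notes: crotchet = 1; crotchet = 1; semibreve = 4.
Altogether 1 + 1 + 4 = 6.
6 equals 6, so the answer is Yes.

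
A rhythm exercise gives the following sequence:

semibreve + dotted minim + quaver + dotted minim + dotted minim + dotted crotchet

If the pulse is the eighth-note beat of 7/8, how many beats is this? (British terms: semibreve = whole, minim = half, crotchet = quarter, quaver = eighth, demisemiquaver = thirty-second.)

30

One eighth-note beat = 2 sixteenth notes.
Express everything in sixteenth notes: semibreve = 16; dotted minim = 12; quaver = 2; dotted minim = 12; dotted minim = 12; dotted crotchet = 6.
Sum: 16 + 12 + 2 + 12 + 12 + 6 = 60.
60 ÷ 2 = 30 beats.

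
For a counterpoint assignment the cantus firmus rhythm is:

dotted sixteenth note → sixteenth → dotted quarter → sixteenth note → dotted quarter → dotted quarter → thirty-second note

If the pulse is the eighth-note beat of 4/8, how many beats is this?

One eighth-note beat = 4 thirty-second notes.
In thirty-second notes: dotted sixteenth note = 3; sixteenth = 2; dotted quarter = 12; sixteenth note = 2; dotted quarter = 12; dotted quarter = 12; thirty-second note = 1.
Total: 3 + 2 + 12 + 2 + 12 + 12 + 1 = 44.
44 ÷ 4 = 11 beats.

11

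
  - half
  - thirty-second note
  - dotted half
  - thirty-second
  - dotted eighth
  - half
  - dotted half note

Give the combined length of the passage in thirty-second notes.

Express everything in thirty-second notes: half = 16; thirty-second note = 1; dotted half = 24; thirty-second = 1; dotted eighth = 6; half = 16; dotted half note = 24.
Adding: 16 + 1 + 24 + 1 + 6 + 16 + 24 = 88 thirty-second notes.

88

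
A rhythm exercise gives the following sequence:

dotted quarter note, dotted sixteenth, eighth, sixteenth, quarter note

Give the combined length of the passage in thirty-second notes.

Working in thirty-second notes: dotted quarter note = 12; dotted sixteenth = 3; eighth = 4; sixteenth = 2; quarter note = 8.
Total: 12 + 3 + 4 + 2 + 8 = 29 thirty-second notes.

29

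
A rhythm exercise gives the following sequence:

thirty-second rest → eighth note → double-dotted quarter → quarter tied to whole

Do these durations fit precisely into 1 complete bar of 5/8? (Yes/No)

No

One bar of 5/8 = 20 thirty-second notes.
Each duration in thirty-second notes: thirty-second rest = 1; eighth note = 4; double-dotted quarter = 14; quarter tied to whole (quarter + whole) = 40.
Altogether 1 + 4 + 14 + 40 = 59.
59 exceeds 20, so the answer is No.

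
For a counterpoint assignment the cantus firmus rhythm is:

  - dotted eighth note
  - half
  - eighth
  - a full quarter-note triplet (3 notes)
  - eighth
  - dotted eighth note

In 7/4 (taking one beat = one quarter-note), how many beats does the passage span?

One quarter-note beat = 4 sixteenth notes.
Each duration in sixteenth notes: dotted eighth note = 3; half = 8; eighth = 2; a full quarter-note triplet (3 notes) (three triplet quarters span one half) = 8; eighth = 2; dotted eighth note = 3.
Adding: 3 + 8 + 2 + 8 + 2 + 3 = 26.
26 ÷ 4 = 6.5 beats.

6.5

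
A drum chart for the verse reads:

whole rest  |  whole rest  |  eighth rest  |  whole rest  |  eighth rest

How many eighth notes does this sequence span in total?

26

Convert each value to eighth notes: whole rest = 8; whole rest = 8; eighth rest = 1; whole rest = 8; eighth rest = 1.
Adding: 8 + 8 + 1 + 8 + 1 = 26 eighth notes.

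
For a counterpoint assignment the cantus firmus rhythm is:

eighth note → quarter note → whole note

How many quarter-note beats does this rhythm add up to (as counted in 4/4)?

5.5

One quarter-note beat = 2 eighth notes.
In eighth notes: eighth note = 1; quarter note = 2; whole note = 8.
Adding: 1 + 2 + 8 = 11.
11 ÷ 2 = 5.5 beats.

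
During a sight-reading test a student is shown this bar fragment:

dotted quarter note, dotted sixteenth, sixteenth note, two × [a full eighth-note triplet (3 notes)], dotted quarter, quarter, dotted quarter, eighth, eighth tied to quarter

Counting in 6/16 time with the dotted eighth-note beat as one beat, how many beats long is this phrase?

13.5

One dotted eighth-note beat = 6 thirty-second notes.
In thirty-second notes: dotted quarter note = 12; dotted sixteenth = 3; sixteenth note = 2; a full eighth-note triplet (3 notes) (three triplet eighths span one quarter) = 8; a full eighth-note triplet (3 notes) (three triplet eighths span one quarter) = 8; dotted quarter = 12; quarter = 8; dotted quarter = 12; eighth = 4; eighth tied to quarter (eighth + quarter) = 12.
Sum: 12 + 3 + 2 + 8 + 8 + 12 + 8 + 12 + 4 + 12 = 81.
81 ÷ 6 = 13.5 beats.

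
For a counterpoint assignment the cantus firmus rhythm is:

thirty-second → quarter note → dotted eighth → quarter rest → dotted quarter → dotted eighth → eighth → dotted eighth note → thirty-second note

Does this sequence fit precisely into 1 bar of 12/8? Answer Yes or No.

One bar of 12/8 = 48 thirty-second notes.
In thirty-second notes: thirty-second = 1; quarter note = 8; dotted eighth = 6; quarter rest = 8; dotted quarter = 12; dotted eighth = 6; eighth = 4; dotted eighth note = 6; thirty-second note = 1.
Sum: 1 + 8 + 6 + 8 + 12 + 6 + 4 + 6 + 1 = 52.
52 exceeds 48, so the answer is No.

No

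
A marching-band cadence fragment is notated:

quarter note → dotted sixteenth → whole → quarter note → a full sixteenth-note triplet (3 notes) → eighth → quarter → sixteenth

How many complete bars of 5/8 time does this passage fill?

3

One bar of 5/8 = 20 thirty-second notes.
Working in thirty-second notes: quarter note = 8; dotted sixteenth = 3; whole = 32; quarter note = 8; a full sixteenth-note triplet (3 notes) (three triplet sixteenths span one eighth) = 4; eighth = 4; quarter = 8; sixteenth = 2.
Adding: 8 + 3 + 32 + 8 + 4 + 4 + 8 + 2 = 69.
69 ÷ 20 = 3 complete bars with 9 left over.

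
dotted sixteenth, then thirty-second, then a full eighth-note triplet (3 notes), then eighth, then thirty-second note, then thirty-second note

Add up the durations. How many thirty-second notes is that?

Each duration in thirty-second notes: dotted sixteenth = 3; thirty-second = 1; a full eighth-note triplet (3 notes) (three triplet eighths span one quarter) = 8; eighth = 4; thirty-second note = 1; thirty-second note = 1.
Adding: 3 + 1 + 8 + 4 + 1 + 1 = 18 thirty-second notes.

18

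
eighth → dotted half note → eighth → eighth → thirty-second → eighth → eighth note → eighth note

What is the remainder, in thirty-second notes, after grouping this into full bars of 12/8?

One bar of 12/8 = 48 thirty-second notes.
Working in thirty-second notes: eighth = 4; dotted half note = 24; eighth = 4; eighth = 4; thirty-second = 1; eighth = 4; eighth note = 4; eighth note = 4.
Adding: 4 + 24 + 4 + 4 + 1 + 4 + 4 + 4 = 49.
49 ÷ 48 = 1 complete bar with 1 thirty-second note remaining.

1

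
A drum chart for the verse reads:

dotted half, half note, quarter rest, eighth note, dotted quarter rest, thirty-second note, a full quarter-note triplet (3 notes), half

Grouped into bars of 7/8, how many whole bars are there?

3

One bar of 7/8 = 28 thirty-second notes.
Each duration in thirty-second notes: dotted half = 24; half note = 16; quarter rest = 8; eighth note = 4; dotted quarter rest = 12; thirty-second note = 1; a full quarter-note triplet (3 notes) (three triplet quarters span one half) = 16; half = 16.
Adding: 24 + 16 + 8 + 4 + 12 + 1 + 16 + 16 = 97.
97 ÷ 28 = 3 complete bars with 13 left over.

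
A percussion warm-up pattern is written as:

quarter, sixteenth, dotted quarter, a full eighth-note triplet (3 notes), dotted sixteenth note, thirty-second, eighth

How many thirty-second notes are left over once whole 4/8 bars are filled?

6

One bar of 4/8 = 16 thirty-second notes.
In thirty-second notes: quarter = 8; sixteenth = 2; dotted quarter = 12; a full eighth-note triplet (3 notes) (three triplet eighths span one quarter) = 8; dotted sixteenth note = 3; thirty-second = 1; eighth = 4.
Altogether 8 + 2 + 12 + 8 + 3 + 1 + 4 = 38.
38 ÷ 16 = 2 complete bars with 6 thirty-second notes remaining.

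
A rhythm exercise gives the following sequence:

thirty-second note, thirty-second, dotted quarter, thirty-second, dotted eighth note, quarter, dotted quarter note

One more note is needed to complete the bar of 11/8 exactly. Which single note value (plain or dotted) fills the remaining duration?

The bar of 11/8 = 44 thirty-second notes.
Each duration in thirty-second notes: thirty-second note = 1; thirty-second = 1; dotted quarter = 12; thirty-second = 1; dotted eighth note = 6; quarter = 8; dotted quarter note = 12.
Altogether 1 + 1 + 12 + 1 + 6 + 8 + 12 = 41.
Remaining: 44 − 41 = 3 thirty-second notes, which is a dotted sixteenth note.

dotted sixteenth note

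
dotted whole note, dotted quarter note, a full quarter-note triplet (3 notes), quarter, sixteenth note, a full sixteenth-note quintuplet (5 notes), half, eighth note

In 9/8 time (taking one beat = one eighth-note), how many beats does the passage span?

28.5

One eighth-note beat = 2 sixteenth notes.
Working in sixteenth notes: dotted whole note = 24; dotted quarter note = 6; a full quarter-note triplet (3 notes) (three triplet quarters span one half) = 8; quarter = 4; sixteenth note = 1; a full sixteenth-note quintuplet (5 notes) (five quintuplet sixteenths span one quarter) = 4; half = 8; eighth note = 2.
Altogether 24 + 6 + 8 + 4 + 1 + 4 + 8 + 2 = 57.
57 ÷ 2 = 28.5 beats.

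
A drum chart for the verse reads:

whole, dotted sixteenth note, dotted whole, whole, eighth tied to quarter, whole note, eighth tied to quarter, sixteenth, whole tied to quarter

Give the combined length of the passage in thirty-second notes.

Each duration in thirty-second notes: whole = 32; dotted sixteenth note = 3; dotted whole = 48; whole = 32; eighth tied to quarter (eighth + quarter) = 12; whole note = 32; eighth tied to quarter (eighth + quarter) = 12; sixteenth = 2; whole tied to quarter (whole + quarter) = 40.
Altogether 32 + 3 + 48 + 32 + 12 + 32 + 12 + 2 + 40 = 213 thirty-second notes.

213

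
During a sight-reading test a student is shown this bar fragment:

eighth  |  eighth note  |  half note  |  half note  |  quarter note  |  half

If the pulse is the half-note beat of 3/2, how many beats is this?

One half-note beat = 4 eighth notes.
In eighth notes: eighth = 1; eighth note = 1; half note = 4; half note = 4; quarter note = 2; half = 4.
Total: 1 + 1 + 4 + 4 + 2 + 4 = 16.
16 ÷ 4 = 4 beats.

4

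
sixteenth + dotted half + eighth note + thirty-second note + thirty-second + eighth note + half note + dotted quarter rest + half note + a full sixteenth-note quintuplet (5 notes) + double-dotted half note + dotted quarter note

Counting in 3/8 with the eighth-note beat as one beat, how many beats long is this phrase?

32

One eighth-note beat = 4 thirty-second notes.
Convert each value to thirty-second notes: sixteenth = 2; dotted half = 24; eighth note = 4; thirty-second note = 1; thirty-second = 1; eighth note = 4; half note = 16; dotted quarter rest = 12; half note = 16; a full sixteenth-note quintuplet (5 notes) (five quintuplet sixteenths span one quarter) = 8; double-dotted half note = 28; dotted quarter note = 12.
Total: 2 + 24 + 4 + 1 + 1 + 4 + 16 + 12 + 16 + 8 + 28 + 12 = 128.
128 ÷ 4 = 32 beats.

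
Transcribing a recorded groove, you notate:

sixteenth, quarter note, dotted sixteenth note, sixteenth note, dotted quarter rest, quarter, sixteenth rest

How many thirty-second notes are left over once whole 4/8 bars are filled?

One bar of 4/8 = 16 thirty-second notes.
Each duration in thirty-second notes: sixteenth = 2; quarter note = 8; dotted sixteenth note = 3; sixteenth note = 2; dotted quarter rest = 12; quarter = 8; sixteenth rest = 2.
Total: 2 + 8 + 3 + 2 + 12 + 8 + 2 = 37.
37 ÷ 16 = 2 complete bars with 5 thirty-second notes remaining.

5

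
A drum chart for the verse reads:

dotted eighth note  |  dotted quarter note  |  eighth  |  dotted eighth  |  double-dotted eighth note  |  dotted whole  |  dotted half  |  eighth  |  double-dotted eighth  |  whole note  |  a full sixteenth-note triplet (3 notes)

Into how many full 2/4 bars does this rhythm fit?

9

One bar of 2/4 = 16 thirty-second notes.
In thirty-second notes: dotted eighth note = 6; dotted quarter note = 12; eighth = 4; dotted eighth = 6; double-dotted eighth note = 7; dotted whole = 48; dotted half = 24; eighth = 4; double-dotted eighth = 7; whole note = 32; a full sixteenth-note triplet (3 notes) (three triplet sixteenths span one eighth) = 4.
Sum: 6 + 12 + 4 + 6 + 7 + 48 + 24 + 4 + 7 + 32 + 4 = 154.
154 ÷ 16 = 9 complete bars with 10 left over.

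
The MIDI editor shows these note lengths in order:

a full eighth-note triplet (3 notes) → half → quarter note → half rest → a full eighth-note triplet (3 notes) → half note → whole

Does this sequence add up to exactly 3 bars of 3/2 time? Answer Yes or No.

One bar of 3/2 = 6 quarter notes, so 3 bars = 18.
Each duration in quarter notes: a full eighth-note triplet (3 notes) (three triplet eighths span one quarter) = 1; half = 2; quarter note = 1; half rest = 2; a full eighth-note triplet (3 notes) (three triplet eighths span one quarter) = 1; half note = 2; whole = 4.
Total: 1 + 2 + 1 + 2 + 1 + 2 + 4 = 13.
13 falls short of 18, so the answer is No.

No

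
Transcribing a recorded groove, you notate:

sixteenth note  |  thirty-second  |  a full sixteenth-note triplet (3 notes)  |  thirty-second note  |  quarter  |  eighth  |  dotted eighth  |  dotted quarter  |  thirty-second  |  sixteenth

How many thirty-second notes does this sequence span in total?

Express everything in thirty-second notes: sixteenth note = 2; thirty-second = 1; a full sixteenth-note triplet (3 notes) (three triplet sixteenths span one eighth) = 4; thirty-second note = 1; quarter = 8; eighth = 4; dotted eighth = 6; dotted quarter = 12; thirty-second = 1; sixteenth = 2.
Adding: 2 + 1 + 4 + 1 + 8 + 4 + 6 + 12 + 1 + 2 = 41 thirty-second notes.

41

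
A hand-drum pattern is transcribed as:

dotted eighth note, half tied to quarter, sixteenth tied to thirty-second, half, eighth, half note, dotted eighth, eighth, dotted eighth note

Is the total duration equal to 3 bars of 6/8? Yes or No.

One bar of 6/8 = 24 thirty-second notes, so 3 bars = 72.
Each duration in thirty-second notes: dotted eighth note = 6; half tied to quarter (half + quarter) = 24; sixteenth tied to thirty-second (sixteenth + thirty-second) = 3; half = 16; eighth = 4; half note = 16; dotted eighth = 6; eighth = 4; dotted eighth note = 6.
Altogether 6 + 24 + 3 + 16 + 4 + 16 + 6 + 4 + 6 = 85.
85 exceeds 72, so the answer is No.

No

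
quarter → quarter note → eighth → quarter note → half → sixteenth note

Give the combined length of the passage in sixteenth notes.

23

Express everything in sixteenth notes: quarter = 4; quarter note = 4; eighth = 2; quarter note = 4; half = 8; sixteenth note = 1.
Altogether 4 + 4 + 2 + 4 + 8 + 1 = 23 sixteenth notes.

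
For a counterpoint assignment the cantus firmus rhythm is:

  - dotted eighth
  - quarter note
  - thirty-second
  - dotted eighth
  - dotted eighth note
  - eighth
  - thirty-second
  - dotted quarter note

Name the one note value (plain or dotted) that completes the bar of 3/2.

eighth note

The bar of 3/2 = 48 thirty-second notes.
Working in thirty-second notes: dotted eighth = 6; quarter note = 8; thirty-second = 1; dotted eighth = 6; dotted eighth note = 6; eighth = 4; thirty-second = 1; dotted quarter note = 12.
Sum: 6 + 8 + 1 + 6 + 6 + 4 + 1 + 12 = 44.
Remaining: 48 − 44 = 4 thirty-second notes, which is a eighth note.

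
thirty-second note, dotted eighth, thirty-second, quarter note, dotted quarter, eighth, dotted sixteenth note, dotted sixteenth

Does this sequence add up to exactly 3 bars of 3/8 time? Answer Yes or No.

One bar of 3/8 = 12 thirty-second notes, so 3 bars = 36.
Express everything in thirty-second notes: thirty-second note = 1; dotted eighth = 6; thirty-second = 1; quarter note = 8; dotted quarter = 12; eighth = 4; dotted sixteenth note = 3; dotted sixteenth = 3.
Sum: 1 + 6 + 1 + 8 + 12 + 4 + 3 + 3 = 38.
38 exceeds 36, so the answer is No.

No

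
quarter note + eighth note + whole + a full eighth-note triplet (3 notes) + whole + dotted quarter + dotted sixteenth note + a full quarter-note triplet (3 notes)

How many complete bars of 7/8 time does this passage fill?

4

One bar of 7/8 = 28 thirty-second notes.
In thirty-second notes: quarter note = 8; eighth note = 4; whole = 32; a full eighth-note triplet (3 notes) (three triplet eighths span one quarter) = 8; whole = 32; dotted quarter = 12; dotted sixteenth note = 3; a full quarter-note triplet (3 notes) (three triplet quarters span one half) = 16.
Sum: 8 + 4 + 32 + 8 + 32 + 12 + 3 + 16 = 115.
115 ÷ 28 = 4 complete bars with 3 left over.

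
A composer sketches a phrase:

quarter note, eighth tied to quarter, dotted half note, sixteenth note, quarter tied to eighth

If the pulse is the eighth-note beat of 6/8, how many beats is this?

14.5

One eighth-note beat = 2 sixteenth notes.
Working in sixteenth notes: quarter note = 4; eighth tied to quarter (eighth + quarter) = 6; dotted half note = 12; sixteenth note = 1; quarter tied to eighth (quarter + eighth) = 6.
Altogether 4 + 6 + 12 + 1 + 6 = 29.
29 ÷ 2 = 14.5 beats.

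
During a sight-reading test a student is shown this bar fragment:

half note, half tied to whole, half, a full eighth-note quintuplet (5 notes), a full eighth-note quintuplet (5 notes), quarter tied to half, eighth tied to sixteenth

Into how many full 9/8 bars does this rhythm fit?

3

One bar of 9/8 = 18 sixteenth notes.
In sixteenth notes: half note = 8; half tied to whole (half + whole) = 24; half = 8; a full eighth-note quintuplet (5 notes) (five quintuplet eighths span one half) = 8; a full eighth-note quintuplet (5 notes) (five quintuplet eighths span one half) = 8; quarter tied to half (quarter + half) = 12; eighth tied to sixteenth (eighth + sixteenth) = 3.
Altogether 8 + 24 + 8 + 8 + 8 + 12 + 3 = 71.
71 ÷ 18 = 3 complete bars with 17 left over.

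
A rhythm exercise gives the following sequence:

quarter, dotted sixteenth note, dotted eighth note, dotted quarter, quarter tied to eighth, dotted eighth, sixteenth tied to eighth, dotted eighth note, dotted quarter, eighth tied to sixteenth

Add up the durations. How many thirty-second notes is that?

In thirty-second notes: quarter = 8; dotted sixteenth note = 3; dotted eighth note = 6; dotted quarter = 12; quarter tied to eighth (quarter + eighth) = 12; dotted eighth = 6; sixteenth tied to eighth (sixteenth + eighth) = 6; dotted eighth note = 6; dotted quarter = 12; eighth tied to sixteenth (eighth + sixteenth) = 6.
Altogether 8 + 3 + 6 + 12 + 12 + 6 + 6 + 6 + 12 + 6 = 77 thirty-second notes.

77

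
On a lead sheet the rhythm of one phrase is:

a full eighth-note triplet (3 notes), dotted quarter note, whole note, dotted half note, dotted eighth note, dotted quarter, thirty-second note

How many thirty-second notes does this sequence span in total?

95

Each duration in thirty-second notes: a full eighth-note triplet (3 notes) (three triplet eighths span one quarter) = 8; dotted quarter note = 12; whole note = 32; dotted half note = 24; dotted eighth note = 6; dotted quarter = 12; thirty-second note = 1.
Total: 8 + 12 + 32 + 24 + 6 + 12 + 1 = 95 thirty-second notes.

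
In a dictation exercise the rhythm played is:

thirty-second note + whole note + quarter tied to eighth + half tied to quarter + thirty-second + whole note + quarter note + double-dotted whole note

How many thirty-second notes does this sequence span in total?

166

Express everything in thirty-second notes: thirty-second note = 1; whole note = 32; quarter tied to eighth (quarter + eighth) = 12; half tied to quarter (half + quarter) = 24; thirty-second = 1; whole note = 32; quarter note = 8; double-dotted whole note = 56.
Altogether 1 + 32 + 12 + 24 + 1 + 32 + 8 + 56 = 166 thirty-second notes.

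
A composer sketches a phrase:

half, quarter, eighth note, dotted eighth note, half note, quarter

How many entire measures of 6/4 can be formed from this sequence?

One bar of 6/4 = 24 sixteenth notes.
Each duration in sixteenth notes: half = 8; quarter = 4; eighth note = 2; dotted eighth note = 3; half note = 8; quarter = 4.
Total: 8 + 4 + 2 + 3 + 8 + 4 = 29.
29 ÷ 24 = 1 complete bar with 5 left over.

1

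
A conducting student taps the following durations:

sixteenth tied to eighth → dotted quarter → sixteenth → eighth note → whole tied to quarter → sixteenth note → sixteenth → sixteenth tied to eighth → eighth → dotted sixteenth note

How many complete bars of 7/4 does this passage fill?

One bar of 7/4 = 56 thirty-second notes.
Convert each value to thirty-second notes: sixteenth tied to eighth (sixteenth + eighth) = 6; dotted quarter = 12; sixteenth = 2; eighth note = 4; whole tied to quarter (whole + quarter) = 40; sixteenth note = 2; sixteenth = 2; sixteenth tied to eighth (sixteenth + eighth) = 6; eighth = 4; dotted sixteenth note = 3.
Adding: 6 + 12 + 2 + 4 + 40 + 2 + 2 + 6 + 4 + 3 = 81.
81 ÷ 56 = 1 complete bar with 25 left over.

1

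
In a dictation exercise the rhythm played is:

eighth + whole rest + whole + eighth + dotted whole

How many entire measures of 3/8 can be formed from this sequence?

10

One bar of 3/8 = 3 eighth notes.
In eighth notes: eighth = 1; whole rest = 8; whole = 8; eighth = 1; dotted whole = 12.
Total: 1 + 8 + 8 + 1 + 12 = 30.
30 ÷ 3 = 10 complete bars with 0 left over.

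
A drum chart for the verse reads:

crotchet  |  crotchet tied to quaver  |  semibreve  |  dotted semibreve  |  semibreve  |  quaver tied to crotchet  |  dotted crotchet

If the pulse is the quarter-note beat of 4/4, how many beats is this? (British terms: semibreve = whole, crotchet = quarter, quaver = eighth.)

One quarter-note beat = 2 eighth notes.
Each duration in eighth notes: crotchet = 2; crotchet tied to quaver (crotchet + quaver) = 3; semibreve = 8; dotted semibreve = 12; semibreve = 8; quaver tied to crotchet (quaver + crotchet) = 3; dotted crotchet = 3.
Total: 2 + 3 + 8 + 12 + 8 + 3 + 3 = 39.
39 ÷ 2 = 19.5 beats.

19.5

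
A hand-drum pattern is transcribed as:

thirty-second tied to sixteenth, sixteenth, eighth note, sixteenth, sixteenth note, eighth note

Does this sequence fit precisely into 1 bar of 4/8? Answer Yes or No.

One bar of 4/8 = 16 thirty-second notes.
Each duration in thirty-second notes: thirty-second tied to sixteenth (thirty-second + sixteenth) = 3; sixteenth = 2; eighth note = 4; sixteenth = 2; sixteenth note = 2; eighth note = 4.
Altogether 3 + 2 + 4 + 2 + 2 + 4 = 17.
17 exceeds 16, so the answer is No.

No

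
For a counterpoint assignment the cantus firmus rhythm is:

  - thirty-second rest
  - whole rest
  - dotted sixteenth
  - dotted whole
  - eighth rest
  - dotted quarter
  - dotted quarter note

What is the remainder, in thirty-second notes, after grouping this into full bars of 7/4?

0

One bar of 7/4 = 56 thirty-second notes.
In thirty-second notes: thirty-second rest = 1; whole rest = 32; dotted sixteenth = 3; dotted whole = 48; eighth rest = 4; dotted quarter = 12; dotted quarter note = 12.
Sum: 1 + 32 + 3 + 48 + 4 + 12 + 12 = 112.
112 ÷ 56 = 2 complete bars with 0 thirty-second notes remaining.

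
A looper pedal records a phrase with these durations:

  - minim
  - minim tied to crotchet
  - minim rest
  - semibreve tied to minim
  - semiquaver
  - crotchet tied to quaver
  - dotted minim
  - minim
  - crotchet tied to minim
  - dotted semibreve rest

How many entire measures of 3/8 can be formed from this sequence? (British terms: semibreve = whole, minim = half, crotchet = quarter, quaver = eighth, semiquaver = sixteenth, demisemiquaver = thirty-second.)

One bar of 3/8 = 6 sixteenth notes.
Each duration in sixteenth notes: minim = 8; minim tied to crotchet (minim + crotchet) = 12; minim rest = 8; semibreve tied to minim (semibreve + minim) = 24; semiquaver = 1; crotchet tied to quaver (crotchet + quaver) = 6; dotted minim = 12; minim = 8; crotchet tied to minim (crotchet + minim) = 12; dotted semibreve rest = 24.
Total: 8 + 12 + 8 + 24 + 1 + 6 + 12 + 8 + 12 + 24 = 115.
115 ÷ 6 = 19 complete bars with 1 left over.

19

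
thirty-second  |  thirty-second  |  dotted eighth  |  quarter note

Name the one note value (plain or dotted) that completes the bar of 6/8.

quarter note

The bar of 6/8 = 24 thirty-second notes.
Express everything in thirty-second notes: thirty-second = 1; thirty-second = 1; dotted eighth = 6; quarter note = 8.
Sum: 1 + 1 + 6 + 8 = 16.
Remaining: 24 − 16 = 8 thirty-second notes, which is a quarter note.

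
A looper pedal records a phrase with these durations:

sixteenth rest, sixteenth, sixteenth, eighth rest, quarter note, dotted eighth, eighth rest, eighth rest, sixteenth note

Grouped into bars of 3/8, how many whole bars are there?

2

One bar of 3/8 = 6 sixteenth notes.
Convert each value to sixteenth notes: sixteenth rest = 1; sixteenth = 1; sixteenth = 1; eighth rest = 2; quarter note = 4; dotted eighth = 3; eighth rest = 2; eighth rest = 2; sixteenth note = 1.
Sum: 1 + 1 + 1 + 2 + 4 + 3 + 2 + 2 + 1 = 17.
17 ÷ 6 = 2 complete bars with 5 left over.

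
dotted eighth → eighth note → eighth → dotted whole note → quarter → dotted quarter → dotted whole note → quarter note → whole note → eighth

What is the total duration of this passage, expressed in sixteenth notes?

87

Convert each value to sixteenth notes: dotted eighth = 3; eighth note = 2; eighth = 2; dotted whole note = 24; quarter = 4; dotted quarter = 6; dotted whole note = 24; quarter note = 4; whole note = 16; eighth = 2.
Total: 3 + 2 + 2 + 24 + 4 + 6 + 24 + 4 + 16 + 2 = 87 sixteenth notes.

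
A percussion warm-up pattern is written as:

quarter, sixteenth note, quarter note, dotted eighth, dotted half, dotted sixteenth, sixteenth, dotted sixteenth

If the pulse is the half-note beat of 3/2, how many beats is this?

3.5

One half-note beat = 16 thirty-second notes.
Convert each value to thirty-second notes: quarter = 8; sixteenth note = 2; quarter note = 8; dotted eighth = 6; dotted half = 24; dotted sixteenth = 3; sixteenth = 2; dotted sixteenth = 3.
Adding: 8 + 2 + 8 + 6 + 24 + 3 + 2 + 3 = 56.
56 ÷ 16 = 3.5 beats.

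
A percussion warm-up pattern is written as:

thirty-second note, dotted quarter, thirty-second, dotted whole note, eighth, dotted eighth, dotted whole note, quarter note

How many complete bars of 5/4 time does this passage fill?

3

One bar of 5/4 = 40 thirty-second notes.
Express everything in thirty-second notes: thirty-second note = 1; dotted quarter = 12; thirty-second = 1; dotted whole note = 48; eighth = 4; dotted eighth = 6; dotted whole note = 48; quarter note = 8.
Adding: 1 + 12 + 1 + 48 + 4 + 6 + 48 + 8 = 128.
128 ÷ 40 = 3 complete bars with 8 left over.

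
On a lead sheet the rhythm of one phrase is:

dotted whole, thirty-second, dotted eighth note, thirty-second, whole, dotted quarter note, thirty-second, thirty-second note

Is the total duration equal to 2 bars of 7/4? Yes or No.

One bar of 7/4 = 56 thirty-second notes, so 2 bars = 112.
In thirty-second notes: dotted whole = 48; thirty-second = 1; dotted eighth note = 6; thirty-second = 1; whole = 32; dotted quarter note = 12; thirty-second = 1; thirty-second note = 1.
Total: 48 + 1 + 6 + 1 + 32 + 12 + 1 + 1 = 102.
102 falls short of 112, so the answer is No.

No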